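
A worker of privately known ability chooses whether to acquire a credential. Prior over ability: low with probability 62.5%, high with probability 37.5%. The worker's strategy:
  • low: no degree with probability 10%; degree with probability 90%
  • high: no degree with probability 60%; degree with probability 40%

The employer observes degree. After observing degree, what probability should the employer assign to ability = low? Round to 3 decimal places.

P(degree) = 0.625·0.9 + 0.375·0.4 = 0.7125
P(low | degree) = (0.625·0.9) / 0.7125 = 0.5625 / 0.7125 = 0.789474

0.789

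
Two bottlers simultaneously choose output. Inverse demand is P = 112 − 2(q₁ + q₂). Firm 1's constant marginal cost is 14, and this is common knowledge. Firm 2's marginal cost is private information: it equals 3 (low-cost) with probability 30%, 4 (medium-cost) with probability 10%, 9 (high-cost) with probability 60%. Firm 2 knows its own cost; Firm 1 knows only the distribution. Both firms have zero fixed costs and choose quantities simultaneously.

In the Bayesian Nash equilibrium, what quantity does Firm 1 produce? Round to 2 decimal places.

Type-c best response for Firm 2: q₂(c) = (112 − c)/4 − q₁/2.
Firm 1 maximizes expected profit; its first-order condition is 112 − 4q₁ − 2E[q₂] − 14 = 0.
Substituting E[q₂] and solving: E[c₂] = 6.7, so q₁ = (112 − 2·14 + 6.7)/6 = 15.1167.

15.12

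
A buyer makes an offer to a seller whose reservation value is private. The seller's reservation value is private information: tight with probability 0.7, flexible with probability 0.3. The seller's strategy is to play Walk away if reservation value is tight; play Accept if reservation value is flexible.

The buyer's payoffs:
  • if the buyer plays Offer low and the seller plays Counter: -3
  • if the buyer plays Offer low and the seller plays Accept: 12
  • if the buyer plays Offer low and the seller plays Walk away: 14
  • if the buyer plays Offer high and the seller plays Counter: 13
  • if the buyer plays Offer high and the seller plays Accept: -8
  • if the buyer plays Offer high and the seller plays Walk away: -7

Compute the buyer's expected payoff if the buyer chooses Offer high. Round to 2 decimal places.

-7.30

E[Offer high] = 0.7·(-7) + 0.3·(-8) = (-4.9) + (-2.4) = -7.3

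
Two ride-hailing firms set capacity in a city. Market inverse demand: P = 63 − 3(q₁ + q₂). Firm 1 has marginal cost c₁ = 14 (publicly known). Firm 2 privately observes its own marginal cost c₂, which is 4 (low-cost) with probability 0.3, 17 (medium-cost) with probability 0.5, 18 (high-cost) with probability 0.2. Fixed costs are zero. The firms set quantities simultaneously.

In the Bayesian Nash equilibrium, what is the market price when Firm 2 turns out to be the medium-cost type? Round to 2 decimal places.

Firm 2 with cost c maximizes (63 − 3(q₁+q₂) − c)·q₂, giving q₂(c) = (63 − c − 3q₁)/6.
E[c₂] = 0.3·4 + 0.5·17 + 0.2·18 = 13.3
Firm 1's FOC against E[q₂] yields q₁ = (63 − 2·14 + E[c₂])/9 = (63 − 28 + 13.3)/9 = 5.36667.
q₂(medium-cost) = 4.98333, so P = 63 − 3·(5.36667 + 4.98333) = 31.95.

31.95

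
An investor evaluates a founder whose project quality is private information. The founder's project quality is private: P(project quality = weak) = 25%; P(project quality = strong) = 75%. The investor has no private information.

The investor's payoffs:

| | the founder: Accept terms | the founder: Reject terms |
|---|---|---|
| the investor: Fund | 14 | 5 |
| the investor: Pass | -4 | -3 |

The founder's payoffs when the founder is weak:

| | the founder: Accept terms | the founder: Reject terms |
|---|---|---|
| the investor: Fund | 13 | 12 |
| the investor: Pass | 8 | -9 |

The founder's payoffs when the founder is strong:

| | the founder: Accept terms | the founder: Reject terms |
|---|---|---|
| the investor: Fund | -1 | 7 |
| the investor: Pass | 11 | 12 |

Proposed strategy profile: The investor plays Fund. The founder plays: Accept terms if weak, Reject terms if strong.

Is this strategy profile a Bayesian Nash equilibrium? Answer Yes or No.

Yes

A profile is a BNE iff every type of every player is best-responding given beliefs about the other side.
The investor plays Fund: E[Fund] = 0.25·(14) + 0.75·(5) = 7.25; E[Pass] = -3.25. Best-responding. ✓
The founder (project quality weak), facing Fund: Accept terms gives 13, Reject terms gives 12. Proposed Accept terms is best. ✓
The founder (project quality strong), facing Fund: Accept terms gives -1, Reject terms gives 7. Proposed Reject terms is best. ✓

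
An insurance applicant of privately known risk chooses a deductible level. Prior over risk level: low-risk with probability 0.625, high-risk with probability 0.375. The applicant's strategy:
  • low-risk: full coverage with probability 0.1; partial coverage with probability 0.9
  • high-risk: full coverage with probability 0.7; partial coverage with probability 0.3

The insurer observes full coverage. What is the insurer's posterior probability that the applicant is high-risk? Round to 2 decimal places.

P(full coverage) = 0.625·0.1 + 0.375·0.7 = 0.325
P(high-risk | full coverage) = (0.375·0.7) / 0.325 = 0.2625 / 0.325 = 0.807692

0.81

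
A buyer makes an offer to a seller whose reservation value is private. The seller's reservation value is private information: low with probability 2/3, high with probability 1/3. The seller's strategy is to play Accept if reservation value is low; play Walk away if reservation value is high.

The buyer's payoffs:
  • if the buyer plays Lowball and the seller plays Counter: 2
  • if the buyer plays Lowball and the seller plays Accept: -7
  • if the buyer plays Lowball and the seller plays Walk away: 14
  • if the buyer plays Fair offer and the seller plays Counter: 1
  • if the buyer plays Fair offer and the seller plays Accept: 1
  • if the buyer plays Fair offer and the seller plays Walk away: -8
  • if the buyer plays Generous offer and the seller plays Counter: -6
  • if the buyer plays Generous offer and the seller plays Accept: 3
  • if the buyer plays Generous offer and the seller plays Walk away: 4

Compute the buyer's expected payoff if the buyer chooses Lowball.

0

E[Lowball] = 2/3·(-7) + 1/3·14 = (-14/3) + 14/3 = 0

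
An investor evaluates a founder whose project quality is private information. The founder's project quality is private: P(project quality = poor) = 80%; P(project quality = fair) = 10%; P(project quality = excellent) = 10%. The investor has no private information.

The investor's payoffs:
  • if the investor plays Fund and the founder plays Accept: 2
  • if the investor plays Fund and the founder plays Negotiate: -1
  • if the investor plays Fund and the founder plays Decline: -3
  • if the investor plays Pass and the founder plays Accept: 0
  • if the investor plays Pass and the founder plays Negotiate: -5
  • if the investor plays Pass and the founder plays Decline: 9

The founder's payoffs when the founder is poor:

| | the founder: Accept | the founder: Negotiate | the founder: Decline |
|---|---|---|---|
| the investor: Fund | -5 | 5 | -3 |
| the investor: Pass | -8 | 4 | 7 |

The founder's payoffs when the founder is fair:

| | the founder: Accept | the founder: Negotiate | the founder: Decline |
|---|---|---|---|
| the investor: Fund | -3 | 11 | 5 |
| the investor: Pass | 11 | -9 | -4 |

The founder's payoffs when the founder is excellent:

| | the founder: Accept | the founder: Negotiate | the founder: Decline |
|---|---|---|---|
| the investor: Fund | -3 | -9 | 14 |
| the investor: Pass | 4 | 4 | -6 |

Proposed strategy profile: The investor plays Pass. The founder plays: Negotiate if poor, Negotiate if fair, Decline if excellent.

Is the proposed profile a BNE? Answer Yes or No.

No

A profile is a BNE iff every type of every player is best-responding given beliefs about the other side.
The investor plays Pass: E[Pass] = 0.8·(-5) + 0.1·(-5) + 0.1·(9) = -3.6; E[Fund] = -1.2. Not best-responding. ✗
The founder (project quality poor), facing Pass: Accept gives -8, Negotiate gives 4, Decline gives 7. Proposed Negotiate is not best — profitable deviation exists. ✗
The founder (project quality fair), facing Pass: Accept gives 11, Negotiate gives -9, Decline gives -4. Proposed Negotiate is not best — profitable deviation exists. ✗
The founder (project quality excellent), facing Pass: Accept gives 4, Negotiate gives 4, Decline gives -6. Proposed Decline is not best — profitable deviation exists. ✗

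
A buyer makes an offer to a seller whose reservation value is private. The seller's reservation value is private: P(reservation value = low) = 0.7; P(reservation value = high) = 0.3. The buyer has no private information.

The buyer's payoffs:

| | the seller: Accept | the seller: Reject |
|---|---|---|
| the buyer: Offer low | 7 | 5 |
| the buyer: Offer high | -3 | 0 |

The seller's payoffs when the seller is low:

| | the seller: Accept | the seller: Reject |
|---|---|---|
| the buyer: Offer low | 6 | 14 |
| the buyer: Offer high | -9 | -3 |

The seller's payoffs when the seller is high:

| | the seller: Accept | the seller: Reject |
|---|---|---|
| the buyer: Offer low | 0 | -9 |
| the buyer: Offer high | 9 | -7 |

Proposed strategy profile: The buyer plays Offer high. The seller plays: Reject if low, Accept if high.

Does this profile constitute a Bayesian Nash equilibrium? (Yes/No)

The buyer plays Offer high: E[Offer high] = 0.7·(0) + 0.3·(-3) = -0.9; E[Offer low] = 5.6. Not best-responding. ✗
The seller (reservation value low), facing Offer high: Accept gives -9, Reject gives -3. Proposed Reject is best. ✓
The seller (reservation value high), facing Offer high: Accept gives 9, Reject gives -7. Proposed Accept is best. ✓

No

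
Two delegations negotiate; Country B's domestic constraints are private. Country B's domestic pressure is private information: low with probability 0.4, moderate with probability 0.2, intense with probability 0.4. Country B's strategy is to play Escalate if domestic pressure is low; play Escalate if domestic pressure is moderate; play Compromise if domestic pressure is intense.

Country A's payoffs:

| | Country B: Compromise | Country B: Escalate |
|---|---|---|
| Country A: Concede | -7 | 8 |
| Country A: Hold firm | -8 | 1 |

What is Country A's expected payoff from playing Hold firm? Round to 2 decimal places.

-2.60

Take the expectation over Country B's domestic pressure, weighting each type's action by its prior probability.
E[Hold firm] = 0.4·1 + 0.2·1 + 0.4·(-8) = 0.4 + 0.2 + (-3.2) = -2.6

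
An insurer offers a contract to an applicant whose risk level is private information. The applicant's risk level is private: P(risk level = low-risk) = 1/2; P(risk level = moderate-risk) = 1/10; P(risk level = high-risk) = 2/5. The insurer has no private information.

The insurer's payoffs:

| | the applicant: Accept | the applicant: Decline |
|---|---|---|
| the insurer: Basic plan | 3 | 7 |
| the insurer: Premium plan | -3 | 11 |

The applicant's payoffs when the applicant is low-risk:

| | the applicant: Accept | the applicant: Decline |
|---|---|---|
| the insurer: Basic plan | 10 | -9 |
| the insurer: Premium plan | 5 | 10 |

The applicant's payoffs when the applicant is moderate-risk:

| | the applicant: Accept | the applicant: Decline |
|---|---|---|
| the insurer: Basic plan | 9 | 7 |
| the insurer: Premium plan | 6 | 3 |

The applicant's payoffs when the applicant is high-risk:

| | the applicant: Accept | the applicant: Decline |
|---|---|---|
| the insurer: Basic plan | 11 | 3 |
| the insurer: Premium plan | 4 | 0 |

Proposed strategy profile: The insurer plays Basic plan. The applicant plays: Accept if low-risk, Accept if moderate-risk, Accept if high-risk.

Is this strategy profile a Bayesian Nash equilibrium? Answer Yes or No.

A profile is a BNE iff every type of every player is best-responding given beliefs about the other side.
The insurer plays Basic plan: E[Basic plan] = 1/2·(3) + 1/10·(3) + 2/5·(3) = 3; E[Premium plan] = -3. Best-responding. ✓
The applicant (risk level low-risk), facing Basic plan: Accept gives 10, Decline gives -9. Proposed Accept is best. ✓
The applicant (risk level moderate-risk), facing Basic plan: Accept gives 9, Decline gives 7. Proposed Accept is best. ✓
The applicant (risk level high-risk), facing Basic plan: Accept gives 11, Decline gives 3. Proposed Accept is best. ✓

Yes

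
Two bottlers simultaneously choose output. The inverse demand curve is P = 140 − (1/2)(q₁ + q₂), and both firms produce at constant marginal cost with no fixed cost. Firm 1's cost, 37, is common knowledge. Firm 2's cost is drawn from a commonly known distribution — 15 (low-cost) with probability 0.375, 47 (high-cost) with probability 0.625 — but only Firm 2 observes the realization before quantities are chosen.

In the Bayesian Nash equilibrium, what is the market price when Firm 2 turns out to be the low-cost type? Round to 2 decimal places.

60.67

Type-c best response for Firm 2: q₂(c) = (140 − c) − q₁/2.
Firm 1 maximizes expected profit; its first-order condition is 140 − q₁ − (1/2)E[q₂] − 37 = 0.
Substituting E[q₂] and solving: E[c₂] = 35, so q₁ = (140 − 2·37 + 35)/(3/2) = 67.3333.
q₂(low-cost) = 91.3333, so P = 140 − (1/2)·(67.3333 + 91.3333) = 60.6667.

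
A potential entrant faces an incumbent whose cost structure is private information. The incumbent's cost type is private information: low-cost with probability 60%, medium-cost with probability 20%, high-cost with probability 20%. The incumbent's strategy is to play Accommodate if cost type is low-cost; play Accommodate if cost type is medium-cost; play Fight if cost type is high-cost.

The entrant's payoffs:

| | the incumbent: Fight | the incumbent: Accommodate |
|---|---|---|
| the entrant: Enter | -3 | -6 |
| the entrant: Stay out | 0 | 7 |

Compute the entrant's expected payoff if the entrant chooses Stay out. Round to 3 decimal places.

Take the expectation over the incumbent's cost type, weighting each type's action by its prior probability.
E[Stay out] = 0.6·7 + 0.2·7 + 0.2·0 = 4.2 + 1.4 + 0 = 5.6

5.600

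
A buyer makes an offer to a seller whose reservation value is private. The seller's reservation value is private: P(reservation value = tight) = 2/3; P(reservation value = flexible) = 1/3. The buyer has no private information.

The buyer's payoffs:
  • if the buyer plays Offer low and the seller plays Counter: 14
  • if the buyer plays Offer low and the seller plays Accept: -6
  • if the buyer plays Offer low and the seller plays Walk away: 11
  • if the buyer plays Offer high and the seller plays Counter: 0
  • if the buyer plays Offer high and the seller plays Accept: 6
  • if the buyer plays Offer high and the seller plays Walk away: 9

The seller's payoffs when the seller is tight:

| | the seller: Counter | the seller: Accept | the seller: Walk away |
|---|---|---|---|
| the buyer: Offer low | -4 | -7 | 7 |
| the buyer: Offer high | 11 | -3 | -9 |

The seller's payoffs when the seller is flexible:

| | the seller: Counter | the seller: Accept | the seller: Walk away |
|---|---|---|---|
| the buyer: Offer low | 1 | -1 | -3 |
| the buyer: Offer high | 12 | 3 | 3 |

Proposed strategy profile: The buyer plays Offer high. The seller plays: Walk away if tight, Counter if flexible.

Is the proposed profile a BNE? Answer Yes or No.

A profile is a BNE iff every type of every player is best-responding given beliefs about the other side.
The buyer plays Offer high: E[Offer high] = 2/3·(9) + 1/3·(0) = 6; E[Offer low] = 12. Not best-responding. ✗
The seller (reservation value tight), facing Offer high: Counter gives 11, Accept gives -3, Walk away gives -9. Proposed Walk away is not best — profitable deviation exists. ✗
The seller (reservation value flexible), facing Offer high: Counter gives 12, Accept gives 3, Walk away gives 3. Proposed Counter is best. ✓

No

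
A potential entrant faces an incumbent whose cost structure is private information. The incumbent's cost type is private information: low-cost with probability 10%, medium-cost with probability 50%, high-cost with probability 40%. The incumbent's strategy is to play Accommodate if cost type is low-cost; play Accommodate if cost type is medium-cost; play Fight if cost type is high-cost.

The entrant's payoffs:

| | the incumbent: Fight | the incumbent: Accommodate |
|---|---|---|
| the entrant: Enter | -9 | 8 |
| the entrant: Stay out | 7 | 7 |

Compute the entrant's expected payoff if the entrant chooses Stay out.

7

E[Stay out] = 0.1·7 + 0.5·7 + 0.4·7 = 0.7 + 3.5 + 2.8 = 7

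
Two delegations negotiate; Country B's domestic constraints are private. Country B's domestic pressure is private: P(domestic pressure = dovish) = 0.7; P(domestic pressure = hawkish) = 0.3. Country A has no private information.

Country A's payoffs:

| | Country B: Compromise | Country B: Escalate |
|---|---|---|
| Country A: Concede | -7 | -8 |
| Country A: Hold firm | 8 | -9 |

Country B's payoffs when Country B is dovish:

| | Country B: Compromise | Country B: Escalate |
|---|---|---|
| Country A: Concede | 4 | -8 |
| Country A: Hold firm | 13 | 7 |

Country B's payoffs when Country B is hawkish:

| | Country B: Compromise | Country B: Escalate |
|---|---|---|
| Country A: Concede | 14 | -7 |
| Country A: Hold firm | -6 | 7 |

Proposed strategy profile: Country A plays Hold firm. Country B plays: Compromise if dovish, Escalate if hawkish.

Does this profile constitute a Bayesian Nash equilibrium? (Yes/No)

Yes

A profile is a BNE iff every type of every player is best-responding given beliefs about the other side.
Country A plays Hold firm: E[Hold firm] = 0.7·(8) + 0.3·(-9) = 2.9; E[Concede] = -7.3. Best-responding. ✓
Country B (domestic pressure dovish), facing Hold firm: Compromise gives 13, Escalate gives 7. Proposed Compromise is best. ✓
Country B (domestic pressure hawkish), facing Hold firm: Compromise gives -6, Escalate gives 7. Proposed Escalate is best. ✓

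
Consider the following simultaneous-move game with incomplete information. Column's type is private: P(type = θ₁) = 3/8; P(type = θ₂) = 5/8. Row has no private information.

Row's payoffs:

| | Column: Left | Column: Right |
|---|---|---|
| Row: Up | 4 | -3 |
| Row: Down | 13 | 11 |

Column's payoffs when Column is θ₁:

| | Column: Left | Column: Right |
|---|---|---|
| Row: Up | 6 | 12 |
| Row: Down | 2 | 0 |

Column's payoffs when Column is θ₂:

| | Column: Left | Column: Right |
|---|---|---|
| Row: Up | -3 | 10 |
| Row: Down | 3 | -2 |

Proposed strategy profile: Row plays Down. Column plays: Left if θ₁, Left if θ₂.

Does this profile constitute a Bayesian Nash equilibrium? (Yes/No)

Yes

A profile is a BNE iff every type of every player is best-responding given beliefs about the other side.
Row plays Down: E[Down] = 3/8·(13) + 5/8·(13) = 13; E[Up] = 4. Best-responding. ✓
Column (type θ₁), facing Down: Left gives 2, Right gives 0. Proposed Left is best. ✓
Column (type θ₂), facing Down: Left gives 3, Right gives -2. Proposed Left is best. ✓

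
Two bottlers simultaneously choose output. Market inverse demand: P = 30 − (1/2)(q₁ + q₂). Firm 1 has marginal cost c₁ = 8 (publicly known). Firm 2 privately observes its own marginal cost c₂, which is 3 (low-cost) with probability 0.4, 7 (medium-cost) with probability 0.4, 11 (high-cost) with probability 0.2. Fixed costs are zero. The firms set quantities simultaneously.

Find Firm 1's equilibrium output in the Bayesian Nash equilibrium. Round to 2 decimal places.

Type-c best response for Firm 2: q₂(c) = (30 − c) − q₁/2.
Firm 1 maximizes expected profit; its first-order condition is 30 − q₁ − (1/2)E[q₂] − 8 = 0.
Substituting E[q₂] and solving: E[c₂] = 6.2, so q₁ = (30 − 2·8 + 6.2)/(3/2) = 13.4667.

13.47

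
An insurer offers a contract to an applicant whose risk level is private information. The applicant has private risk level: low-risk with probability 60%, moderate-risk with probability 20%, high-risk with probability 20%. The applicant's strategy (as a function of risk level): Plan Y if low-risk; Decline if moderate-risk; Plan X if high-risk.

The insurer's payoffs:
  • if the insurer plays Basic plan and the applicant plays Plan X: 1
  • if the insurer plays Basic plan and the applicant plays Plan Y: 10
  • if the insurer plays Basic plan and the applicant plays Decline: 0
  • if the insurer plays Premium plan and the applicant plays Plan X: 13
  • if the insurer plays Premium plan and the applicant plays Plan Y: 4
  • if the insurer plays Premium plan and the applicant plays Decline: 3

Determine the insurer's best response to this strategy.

Basic plan

E[Basic plan] = 0.6·(10) + 0.2·(0) + 0.2·(1) = 6.2
E[Premium plan] = 0.6·(4) + 0.2·(3) + 0.2·(13) = 5.6
Best response: Basic plan (6.2 is the largest).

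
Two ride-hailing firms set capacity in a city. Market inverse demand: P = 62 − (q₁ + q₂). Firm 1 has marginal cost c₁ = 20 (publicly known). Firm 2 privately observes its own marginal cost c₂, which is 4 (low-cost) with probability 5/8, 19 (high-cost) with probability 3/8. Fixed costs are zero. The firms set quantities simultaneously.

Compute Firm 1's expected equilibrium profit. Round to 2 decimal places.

Type-c best response for Firm 2: q₂(c) = (62 − c)/2 − q₁/2.
Firm 1 maximizes expected profit; its first-order condition is 62 − 2q₁ − E[q₂] − 20 = 0.
Substituting E[q₂] and solving: E[c₂] = 9.625, so q₁ = (62 − 2·20 + 9.625)/3 = 10.5417.
E[P] = 62 − (q₁ + E[q₂]) = 30.5417; Firm 1's expected profit = (E[P] − 20)·q₁ = (30.5417 − 20)·10.5417 = 111.127.

111.13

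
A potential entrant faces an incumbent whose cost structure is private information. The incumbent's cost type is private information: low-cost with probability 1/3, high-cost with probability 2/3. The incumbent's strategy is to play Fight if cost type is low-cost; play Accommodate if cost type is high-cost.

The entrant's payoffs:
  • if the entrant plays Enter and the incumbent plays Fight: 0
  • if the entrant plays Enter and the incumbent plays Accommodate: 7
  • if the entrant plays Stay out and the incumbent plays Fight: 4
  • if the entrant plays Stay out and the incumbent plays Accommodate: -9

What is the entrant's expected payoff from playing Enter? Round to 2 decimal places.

E[Enter] = 1/3·0 + 2/3·7 = 0 + 14/3 = 14/3

4.67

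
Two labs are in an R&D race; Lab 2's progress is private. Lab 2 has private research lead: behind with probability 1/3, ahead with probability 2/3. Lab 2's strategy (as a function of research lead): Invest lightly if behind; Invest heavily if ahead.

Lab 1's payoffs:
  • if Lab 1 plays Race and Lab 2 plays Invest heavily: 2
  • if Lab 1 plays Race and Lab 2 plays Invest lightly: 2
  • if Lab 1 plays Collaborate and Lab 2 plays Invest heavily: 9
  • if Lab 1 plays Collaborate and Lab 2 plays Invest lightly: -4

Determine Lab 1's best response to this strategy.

E[Race] = 1/3·(2) + 2/3·(2) = 2
E[Collaborate] = 1/3·(-4) + 2/3·(9) = 14/3
Best response: Collaborate (14/3 is the largest).

Collaborate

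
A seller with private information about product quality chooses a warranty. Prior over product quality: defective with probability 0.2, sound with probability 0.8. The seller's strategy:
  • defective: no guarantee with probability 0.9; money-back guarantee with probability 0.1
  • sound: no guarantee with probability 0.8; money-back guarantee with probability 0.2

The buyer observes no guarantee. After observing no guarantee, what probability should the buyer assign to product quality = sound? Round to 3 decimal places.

0.780

P(no guarantee) = 0.2·0.9 + 0.8·0.8 = 0.82
P(sound | no guarantee) = (0.8·0.8) / 0.82 = 0.64 / 0.82 = 0.780488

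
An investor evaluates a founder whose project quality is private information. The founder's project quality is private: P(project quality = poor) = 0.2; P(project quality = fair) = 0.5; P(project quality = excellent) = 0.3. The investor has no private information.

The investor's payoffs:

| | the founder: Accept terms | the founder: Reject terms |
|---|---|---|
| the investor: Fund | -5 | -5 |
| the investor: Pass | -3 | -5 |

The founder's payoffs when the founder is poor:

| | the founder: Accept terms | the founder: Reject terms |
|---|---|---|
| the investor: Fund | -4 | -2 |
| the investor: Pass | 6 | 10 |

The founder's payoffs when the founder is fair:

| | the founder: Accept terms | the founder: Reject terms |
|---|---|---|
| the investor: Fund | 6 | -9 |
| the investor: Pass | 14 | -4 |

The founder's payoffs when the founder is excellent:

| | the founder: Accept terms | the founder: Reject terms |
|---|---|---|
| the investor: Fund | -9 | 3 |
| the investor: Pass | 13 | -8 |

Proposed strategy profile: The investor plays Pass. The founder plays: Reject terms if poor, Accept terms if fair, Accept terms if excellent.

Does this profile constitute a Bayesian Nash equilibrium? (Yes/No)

A profile is a BNE iff every type of every player is best-responding given beliefs about the other side.
The investor plays Pass: E[Pass] = 0.2·(-5) + 0.5·(-3) + 0.3·(-3) = -3.4; E[Fund] = -5. Best-responding. ✓
The founder (project quality poor), facing Pass: Accept terms gives 6, Reject terms gives 10. Proposed Reject terms is best. ✓
The founder (project quality fair), facing Pass: Accept terms gives 14, Reject terms gives -4. Proposed Accept terms is best. ✓
The founder (project quality excellent), facing Pass: Accept terms gives 13, Reject terms gives -8. Proposed Accept terms is best. ✓

Yes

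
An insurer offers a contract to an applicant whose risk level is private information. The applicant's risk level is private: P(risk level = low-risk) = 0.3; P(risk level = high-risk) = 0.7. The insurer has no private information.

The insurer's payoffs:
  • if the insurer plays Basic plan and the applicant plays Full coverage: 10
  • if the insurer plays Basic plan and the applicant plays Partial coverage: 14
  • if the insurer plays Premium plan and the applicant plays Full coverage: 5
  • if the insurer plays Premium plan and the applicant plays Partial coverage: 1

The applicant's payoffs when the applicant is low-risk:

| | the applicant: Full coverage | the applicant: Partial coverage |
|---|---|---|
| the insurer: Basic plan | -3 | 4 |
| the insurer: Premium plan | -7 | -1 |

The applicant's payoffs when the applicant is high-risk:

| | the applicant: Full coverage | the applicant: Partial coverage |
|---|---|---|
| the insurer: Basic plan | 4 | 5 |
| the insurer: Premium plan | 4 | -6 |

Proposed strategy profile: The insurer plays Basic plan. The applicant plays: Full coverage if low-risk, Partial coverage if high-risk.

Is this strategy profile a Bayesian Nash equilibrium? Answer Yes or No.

The insurer plays Basic plan: E[Basic plan] = 0.3·(10) + 0.7·(14) = 12.8; E[Premium plan] = 2.2. Best-responding. ✓
The applicant (risk level low-risk), facing Basic plan: Full coverage gives -3, Partial coverage gives 4. Proposed Full coverage is not best — profitable deviation exists. ✗
The applicant (risk level high-risk), facing Basic plan: Full coverage gives 4, Partial coverage gives 5. Proposed Partial coverage is best. ✓

No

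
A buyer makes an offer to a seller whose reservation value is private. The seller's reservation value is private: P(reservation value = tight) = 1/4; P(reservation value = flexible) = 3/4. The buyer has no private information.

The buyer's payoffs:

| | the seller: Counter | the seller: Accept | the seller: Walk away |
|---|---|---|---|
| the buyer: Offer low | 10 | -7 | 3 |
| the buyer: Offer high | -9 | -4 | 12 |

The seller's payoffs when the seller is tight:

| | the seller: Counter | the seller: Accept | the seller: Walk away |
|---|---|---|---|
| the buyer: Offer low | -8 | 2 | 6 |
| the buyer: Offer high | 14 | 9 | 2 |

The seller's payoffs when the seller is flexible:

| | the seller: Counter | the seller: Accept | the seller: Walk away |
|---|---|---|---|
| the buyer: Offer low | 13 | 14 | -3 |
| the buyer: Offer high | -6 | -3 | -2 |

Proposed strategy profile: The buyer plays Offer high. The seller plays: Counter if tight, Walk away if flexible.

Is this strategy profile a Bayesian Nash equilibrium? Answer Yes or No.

A profile is a BNE iff every type of every player is best-responding given beliefs about the other side.
The buyer plays Offer high: E[Offer high] = 1/4·(-9) + 3/4·(12) = 27/4; E[Offer low] = 19/4. Best-responding. ✓
The seller (reservation value tight), facing Offer high: Counter gives 14, Accept gives 9, Walk away gives 2. Proposed Counter is best. ✓
The seller (reservation value flexible), facing Offer high: Counter gives -6, Accept gives -3, Walk away gives -2. Proposed Walk away is best. ✓

Yes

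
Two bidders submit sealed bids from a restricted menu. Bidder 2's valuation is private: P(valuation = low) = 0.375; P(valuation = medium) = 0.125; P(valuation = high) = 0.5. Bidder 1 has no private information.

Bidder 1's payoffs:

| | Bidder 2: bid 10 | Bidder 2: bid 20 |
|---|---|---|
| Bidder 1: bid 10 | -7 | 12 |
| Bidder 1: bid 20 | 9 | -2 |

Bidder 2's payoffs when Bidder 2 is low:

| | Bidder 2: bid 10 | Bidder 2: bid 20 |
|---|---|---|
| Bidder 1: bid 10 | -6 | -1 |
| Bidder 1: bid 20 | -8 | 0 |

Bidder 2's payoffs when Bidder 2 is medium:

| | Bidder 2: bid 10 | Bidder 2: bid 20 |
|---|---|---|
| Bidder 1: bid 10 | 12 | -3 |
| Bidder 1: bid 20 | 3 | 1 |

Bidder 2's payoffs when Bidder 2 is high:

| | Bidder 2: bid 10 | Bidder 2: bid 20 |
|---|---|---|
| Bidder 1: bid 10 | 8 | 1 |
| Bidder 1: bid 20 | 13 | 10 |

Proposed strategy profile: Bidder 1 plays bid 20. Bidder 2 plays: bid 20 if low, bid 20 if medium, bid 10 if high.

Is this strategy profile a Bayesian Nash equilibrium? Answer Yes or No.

A profile is a BNE iff every type of every player is best-responding given beliefs about the other side.
Bidder 1 plays bid 20: E[bid 20] = 0.375·(-2) + 0.125·(-2) + 0.5·(9) = 3.5; E[bid 10] = 2.5. Best-responding. ✓
Bidder 2 (valuation low), facing bid 20: bid 10 gives -8, bid 20 gives 0. Proposed bid 20 is best. ✓
Bidder 2 (valuation medium), facing bid 20: bid 10 gives 3, bid 20 gives 1. Proposed bid 20 is not best — profitable deviation exists. ✗
Bidder 2 (valuation high), facing bid 20: bid 10 gives 13, bid 20 gives 10. Proposed bid 10 is best. ✓

No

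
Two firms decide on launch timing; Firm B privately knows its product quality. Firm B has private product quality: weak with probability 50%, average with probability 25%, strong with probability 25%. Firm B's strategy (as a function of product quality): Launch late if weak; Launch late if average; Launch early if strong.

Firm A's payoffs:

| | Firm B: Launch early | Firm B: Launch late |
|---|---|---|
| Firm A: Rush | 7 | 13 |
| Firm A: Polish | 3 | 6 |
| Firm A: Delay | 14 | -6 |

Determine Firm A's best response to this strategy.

E[Rush] = 0.5·(13) + 0.25·(13) + 0.25·(7) = 11.5
E[Polish] = 0.5·(6) + 0.25·(6) + 0.25·(3) = 5.25
E[Delay] = 0.5·(-6) + 0.25·(-6) + 0.25·(14) = -1
Best response: Rush (11.5 is the largest).

Rush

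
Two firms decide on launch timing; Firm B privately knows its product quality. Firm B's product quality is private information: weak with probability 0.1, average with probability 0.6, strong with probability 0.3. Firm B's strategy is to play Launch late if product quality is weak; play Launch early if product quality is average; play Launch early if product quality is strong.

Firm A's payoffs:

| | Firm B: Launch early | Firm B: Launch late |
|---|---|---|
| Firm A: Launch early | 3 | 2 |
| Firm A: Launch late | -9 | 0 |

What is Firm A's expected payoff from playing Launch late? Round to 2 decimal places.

-8.10

Take the expectation over Firm B's product quality, weighting each type's action by its prior probability.
E[Launch late] = 0.1·0 + 0.6·(-9) + 0.3·(-9) = 0 + (-5.4) + (-2.7) = -8.1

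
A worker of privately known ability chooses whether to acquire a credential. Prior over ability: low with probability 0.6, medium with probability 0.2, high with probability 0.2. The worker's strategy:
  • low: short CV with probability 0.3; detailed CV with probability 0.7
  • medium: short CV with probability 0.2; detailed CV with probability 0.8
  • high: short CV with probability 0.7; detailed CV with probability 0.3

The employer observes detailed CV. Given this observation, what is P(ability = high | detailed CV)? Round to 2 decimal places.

0.09

Apply Bayes' rule using the sender's strategy as the likelihood.
P(detailed CV) = 0.6·0.7 + 0.2·0.8 + 0.2·0.3 = 0.64
P(high | detailed CV) = (0.2·0.3) / 0.64 = 0.06 / 0.64 = 0.09375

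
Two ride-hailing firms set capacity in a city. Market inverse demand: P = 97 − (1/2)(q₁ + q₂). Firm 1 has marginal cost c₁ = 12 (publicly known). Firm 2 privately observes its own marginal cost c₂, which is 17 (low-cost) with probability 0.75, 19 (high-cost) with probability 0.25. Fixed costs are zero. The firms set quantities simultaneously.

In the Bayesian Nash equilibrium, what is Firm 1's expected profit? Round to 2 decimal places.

1820.06

Firm 2 with cost c maximizes (97 − (1/2)(q₁+q₂) − c)·q₂, giving q₂(c) = (97 − c − (1/2)q₁).
E[c₂] = 0.75·17 + 0.25·19 = 17.5
Firm 1's FOC against E[q₂] yields q₁ = (97 − 2·12 + E[c₂])/(3/2) = (97 − 24 + 17.5)/(3/2) = 60.3333.
E[P] = 97 − (1/2)·(q₁ + E[q₂]) = 42.1667; Firm 1's expected profit = (E[P] − 12)·q₁ = (42.1667 − 12)·60.3333 = 1820.06.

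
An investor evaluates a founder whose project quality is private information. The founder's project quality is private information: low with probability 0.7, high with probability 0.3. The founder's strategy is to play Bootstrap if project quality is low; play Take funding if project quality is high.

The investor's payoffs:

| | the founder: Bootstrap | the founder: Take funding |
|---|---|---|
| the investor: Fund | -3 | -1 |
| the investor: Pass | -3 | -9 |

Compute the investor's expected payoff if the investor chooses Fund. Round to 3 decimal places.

-2.400

E[Fund] = 0.7·(-3) + 0.3·(-1) = (-2.1) + (-0.3) = -2.4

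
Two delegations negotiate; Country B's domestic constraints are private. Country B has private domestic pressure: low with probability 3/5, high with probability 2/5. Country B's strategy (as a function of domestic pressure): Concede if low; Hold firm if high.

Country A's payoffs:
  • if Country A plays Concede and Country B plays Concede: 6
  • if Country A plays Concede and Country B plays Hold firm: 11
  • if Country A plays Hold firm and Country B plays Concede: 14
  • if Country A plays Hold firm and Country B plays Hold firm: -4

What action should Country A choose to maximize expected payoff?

Concede

E[Concede] = 3/5·(6) + 2/5·(11) = 8
E[Hold firm] = 3/5·(14) + 2/5·(-4) = 34/5
Best response: Concede (8 is the largest).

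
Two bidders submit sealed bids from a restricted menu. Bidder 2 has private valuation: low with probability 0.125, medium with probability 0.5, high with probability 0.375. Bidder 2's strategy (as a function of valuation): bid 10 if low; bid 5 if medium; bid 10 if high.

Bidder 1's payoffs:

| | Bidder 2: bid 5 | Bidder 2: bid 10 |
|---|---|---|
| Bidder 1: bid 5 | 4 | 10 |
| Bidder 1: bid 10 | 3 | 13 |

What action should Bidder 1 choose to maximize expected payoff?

E[bid 5] = 0.125·(10) + 0.5·(4) + 0.375·(10) = 7
E[bid 10] = 0.125·(13) + 0.5·(3) + 0.375·(13) = 8
Best response: bid 10 (8 is the largest).

bid 10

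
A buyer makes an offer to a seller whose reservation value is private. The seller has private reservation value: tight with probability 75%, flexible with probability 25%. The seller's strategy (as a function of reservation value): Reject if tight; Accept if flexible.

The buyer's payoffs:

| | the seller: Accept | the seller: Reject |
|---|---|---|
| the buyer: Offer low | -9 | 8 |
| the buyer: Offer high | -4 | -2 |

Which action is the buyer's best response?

E[Offer low] = 0.75·(8) + 0.25·(-9) = 3.75
E[Offer high] = 0.75·(-2) + 0.25·(-4) = -2.5
Best response: Offer low (3.75 is the largest).

Offer low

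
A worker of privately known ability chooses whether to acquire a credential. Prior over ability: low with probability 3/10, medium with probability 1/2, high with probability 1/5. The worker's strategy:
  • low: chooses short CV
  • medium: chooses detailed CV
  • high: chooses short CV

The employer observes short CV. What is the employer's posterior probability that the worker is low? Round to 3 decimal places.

P(short CV) = (3/10)·1 + (1/2)·0 + (1/5)·1 = 1/2
P(low | short CV) = ((3/10)·1) / (1/2) = (3/10) / (1/2) = 3/5

0.600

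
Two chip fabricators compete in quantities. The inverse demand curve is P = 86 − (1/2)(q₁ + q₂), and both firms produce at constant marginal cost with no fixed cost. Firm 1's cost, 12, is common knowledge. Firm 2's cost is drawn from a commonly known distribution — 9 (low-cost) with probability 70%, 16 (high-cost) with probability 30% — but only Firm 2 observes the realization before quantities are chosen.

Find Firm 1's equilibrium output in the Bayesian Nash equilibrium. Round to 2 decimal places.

48.73

Firm 2 with cost c maximizes (86 − (1/2)(q₁+q₂) − c)·q₂, giving q₂(c) = (86 − c − (1/2)q₁).
E[c₂] = 0.7·9 + 0.3·16 = 11.1
Firm 1's FOC against E[q₂] yields q₁ = (86 − 2·12 + E[c₂])/(3/2) = (86 − 24 + 11.1)/(3/2) = 48.7333.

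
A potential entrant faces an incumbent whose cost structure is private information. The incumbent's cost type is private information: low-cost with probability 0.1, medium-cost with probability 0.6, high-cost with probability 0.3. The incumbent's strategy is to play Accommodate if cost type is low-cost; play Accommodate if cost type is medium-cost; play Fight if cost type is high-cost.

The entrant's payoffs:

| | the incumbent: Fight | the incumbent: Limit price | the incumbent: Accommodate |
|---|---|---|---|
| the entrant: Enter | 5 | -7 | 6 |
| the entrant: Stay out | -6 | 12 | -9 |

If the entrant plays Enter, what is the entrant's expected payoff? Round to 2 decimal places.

5.70

E[Enter] = 0.1·6 + 0.6·6 + 0.3·5 = 0.6 + 3.6 + 1.5 = 5.7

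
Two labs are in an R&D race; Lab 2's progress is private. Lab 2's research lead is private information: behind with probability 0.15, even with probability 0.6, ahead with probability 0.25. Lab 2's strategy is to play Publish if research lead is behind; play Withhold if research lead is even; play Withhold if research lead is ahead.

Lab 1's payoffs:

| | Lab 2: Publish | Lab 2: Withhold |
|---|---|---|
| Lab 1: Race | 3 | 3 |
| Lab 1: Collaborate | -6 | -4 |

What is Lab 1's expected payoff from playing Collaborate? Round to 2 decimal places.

-4.30

Take the expectation over Lab 2's research lead, weighting each type's action by its prior probability.
E[Collaborate] = 0.15·(-6) + 0.6·(-4) + 0.25·(-4) = (-0.9) + (-2.4) + (-1) = -4.3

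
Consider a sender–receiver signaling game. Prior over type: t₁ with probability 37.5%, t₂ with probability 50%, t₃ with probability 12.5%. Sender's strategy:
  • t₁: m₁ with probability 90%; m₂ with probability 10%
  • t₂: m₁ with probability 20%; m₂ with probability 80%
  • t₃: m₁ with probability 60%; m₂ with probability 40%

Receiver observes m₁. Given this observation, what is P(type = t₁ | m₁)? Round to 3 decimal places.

0.659

P(m₁) = 0.375·0.9 + 0.5·0.2 + 0.125·0.6 = 0.5125
P(t₁ | m₁) = (0.375·0.9) / 0.5125 = 0.3375 / 0.5125 = 0.658537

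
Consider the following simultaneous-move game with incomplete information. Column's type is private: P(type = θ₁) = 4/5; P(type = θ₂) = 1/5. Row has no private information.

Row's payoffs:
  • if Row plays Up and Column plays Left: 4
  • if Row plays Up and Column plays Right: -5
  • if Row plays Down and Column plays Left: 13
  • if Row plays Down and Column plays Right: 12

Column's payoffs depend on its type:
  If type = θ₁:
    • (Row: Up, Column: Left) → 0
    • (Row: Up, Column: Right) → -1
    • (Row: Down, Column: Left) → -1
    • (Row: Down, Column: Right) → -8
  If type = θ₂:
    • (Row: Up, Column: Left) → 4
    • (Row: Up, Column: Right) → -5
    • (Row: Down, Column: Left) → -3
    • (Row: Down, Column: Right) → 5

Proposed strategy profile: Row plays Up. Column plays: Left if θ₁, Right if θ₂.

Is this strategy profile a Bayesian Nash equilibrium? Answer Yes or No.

No

A profile is a BNE iff every type of every player is best-responding given beliefs about the other side.
Row plays Up: E[Up] = 4/5·(4) + 1/5·(-5) = 11/5; E[Down] = 64/5. Not best-responding. ✗
Column (type θ₁), facing Up: Left gives 0, Right gives -1. Proposed Left is best. ✓
Column (type θ₂), facing Up: Left gives 4, Right gives -5. Proposed Right is not best — profitable deviation exists. ✗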